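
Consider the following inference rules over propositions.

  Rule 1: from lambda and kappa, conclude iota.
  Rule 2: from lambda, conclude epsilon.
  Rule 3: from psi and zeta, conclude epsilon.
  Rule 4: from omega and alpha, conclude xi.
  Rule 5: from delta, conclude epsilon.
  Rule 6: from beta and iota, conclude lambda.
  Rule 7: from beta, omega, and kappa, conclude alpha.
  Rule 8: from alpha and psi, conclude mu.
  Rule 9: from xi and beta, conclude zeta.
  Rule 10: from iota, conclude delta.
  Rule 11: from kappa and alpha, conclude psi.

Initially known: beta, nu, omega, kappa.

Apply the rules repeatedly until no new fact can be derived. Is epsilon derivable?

Yes

beta, omega, and kappa hold, so alpha follows (Rule 7).
omega and alpha hold, so xi follows (Rule 4).
kappa and alpha hold, so psi follows (Rule 11).
From xi and beta, Rule 9 gives zeta.
psi and zeta hold, so epsilon follows (Rule 3).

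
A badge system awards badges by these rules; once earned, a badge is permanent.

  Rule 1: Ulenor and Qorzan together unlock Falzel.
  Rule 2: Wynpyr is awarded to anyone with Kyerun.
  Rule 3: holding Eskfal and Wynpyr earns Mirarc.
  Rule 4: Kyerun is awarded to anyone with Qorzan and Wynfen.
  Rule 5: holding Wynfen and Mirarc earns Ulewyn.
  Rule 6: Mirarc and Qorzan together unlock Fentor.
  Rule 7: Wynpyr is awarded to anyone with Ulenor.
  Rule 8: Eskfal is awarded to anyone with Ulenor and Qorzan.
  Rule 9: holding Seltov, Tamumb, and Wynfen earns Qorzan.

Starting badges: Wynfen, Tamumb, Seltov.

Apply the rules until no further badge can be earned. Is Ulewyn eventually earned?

No

Ulewyn would need Wynfen and Mirarc (Rule 5), but Mirarc is never earned.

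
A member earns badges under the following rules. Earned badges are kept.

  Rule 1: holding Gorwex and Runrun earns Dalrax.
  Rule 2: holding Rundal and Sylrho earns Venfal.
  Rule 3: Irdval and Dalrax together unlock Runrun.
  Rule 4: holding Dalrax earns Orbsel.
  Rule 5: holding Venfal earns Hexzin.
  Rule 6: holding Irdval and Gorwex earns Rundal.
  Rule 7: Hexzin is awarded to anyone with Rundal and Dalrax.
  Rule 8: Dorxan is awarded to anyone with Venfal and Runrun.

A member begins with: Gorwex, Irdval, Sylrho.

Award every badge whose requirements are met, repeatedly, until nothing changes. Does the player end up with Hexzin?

Yes

With Irdval and Gorwex, Rundal is earned (Rule 6).
With Rundal and Sylrho, Venfal is earned (Rule 2).
With Venfal, Hexzin is earned (Rule 5).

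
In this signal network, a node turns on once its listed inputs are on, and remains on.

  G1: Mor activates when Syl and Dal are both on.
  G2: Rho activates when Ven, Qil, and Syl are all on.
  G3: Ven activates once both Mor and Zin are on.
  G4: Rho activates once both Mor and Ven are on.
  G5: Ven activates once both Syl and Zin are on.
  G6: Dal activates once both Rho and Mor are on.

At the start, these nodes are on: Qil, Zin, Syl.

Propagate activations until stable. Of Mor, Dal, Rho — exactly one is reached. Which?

Rho

G5: Syl and Zin on → Ven on.
Ven, Qil, and Syl are on, so Rho activates (G2).
Mor would need Syl and Dal (G1), but Dal never turns on. Dal would need Rho and Mor (G6), but Mor never turns on.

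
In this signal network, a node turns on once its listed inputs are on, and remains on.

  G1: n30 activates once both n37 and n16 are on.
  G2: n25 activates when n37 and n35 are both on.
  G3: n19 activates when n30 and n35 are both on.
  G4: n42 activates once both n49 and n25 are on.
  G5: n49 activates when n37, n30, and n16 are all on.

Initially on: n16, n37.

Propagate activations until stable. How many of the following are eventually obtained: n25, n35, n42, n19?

n25 would need n37 and n35 (G2), but n35 never turns on.
No rule produces n35, and it is not given.
n42 would need n49 and n25 (G4), but n25 never turns on.
n19 would need n30 and n35 (G3), but n35 never turns on.
None of the 4 are reached.

0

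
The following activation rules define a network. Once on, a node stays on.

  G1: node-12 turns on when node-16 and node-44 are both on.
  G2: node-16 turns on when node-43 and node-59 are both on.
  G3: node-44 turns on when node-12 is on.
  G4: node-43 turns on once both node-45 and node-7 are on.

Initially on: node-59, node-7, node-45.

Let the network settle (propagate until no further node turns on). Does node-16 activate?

Yes

G4: node-45 and node-7 on → node-43 on.
G2: node-43 and node-59 on → node-16 on.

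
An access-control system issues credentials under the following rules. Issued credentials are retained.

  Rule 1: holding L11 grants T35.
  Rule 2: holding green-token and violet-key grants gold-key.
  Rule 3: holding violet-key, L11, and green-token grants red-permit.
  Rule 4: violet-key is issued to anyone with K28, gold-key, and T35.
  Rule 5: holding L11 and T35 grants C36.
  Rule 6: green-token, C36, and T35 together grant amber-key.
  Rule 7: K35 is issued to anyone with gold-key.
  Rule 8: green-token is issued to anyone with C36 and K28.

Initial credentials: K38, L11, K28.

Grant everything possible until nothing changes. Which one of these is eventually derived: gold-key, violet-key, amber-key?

Holding L11 grants T35 (Rule 1).
Holding L11 and T35 grants C36 (Rule 5).
Holding C36 and K28 grants green-token (Rule 8).
Holding green-token, C36, and T35 grants amber-key (Rule 6).
violet-key would need K28, gold-key, and T35 (Rule 4), but gold-key is never granted. gold-key would need green-token and violet-key (Rule 2), but violet-key is never granted.

amber-key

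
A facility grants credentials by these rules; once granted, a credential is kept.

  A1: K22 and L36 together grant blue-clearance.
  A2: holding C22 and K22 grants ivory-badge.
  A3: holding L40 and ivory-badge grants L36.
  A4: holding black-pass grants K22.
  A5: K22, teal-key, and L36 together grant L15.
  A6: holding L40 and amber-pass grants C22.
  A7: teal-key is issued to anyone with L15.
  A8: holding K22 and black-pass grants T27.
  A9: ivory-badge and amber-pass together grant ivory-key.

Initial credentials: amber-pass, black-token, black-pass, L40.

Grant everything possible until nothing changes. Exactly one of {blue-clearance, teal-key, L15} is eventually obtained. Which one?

Holding black-pass grants K22 (A4).
Holding L40 and amber-pass grants C22 (A6).
Holding C22 and K22 grants ivory-badge (A2).
Holding L40 and ivory-badge grants L36 (A3).
Holding K22 and L36 grants blue-clearance (A1).
teal-key would need L15 (A7), but L15 is never granted. L15 would need K22, teal-key, and L36 (A5), but teal-key is never granted.

blue-clearance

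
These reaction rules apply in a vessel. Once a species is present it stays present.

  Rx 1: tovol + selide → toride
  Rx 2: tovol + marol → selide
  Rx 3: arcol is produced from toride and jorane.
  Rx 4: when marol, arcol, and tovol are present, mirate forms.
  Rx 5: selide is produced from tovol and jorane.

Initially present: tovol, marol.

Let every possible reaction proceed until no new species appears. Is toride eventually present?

Yes

tovol and marol present → selide forms (Rx 2).
tovol and selide present → toride forms (Rx 1).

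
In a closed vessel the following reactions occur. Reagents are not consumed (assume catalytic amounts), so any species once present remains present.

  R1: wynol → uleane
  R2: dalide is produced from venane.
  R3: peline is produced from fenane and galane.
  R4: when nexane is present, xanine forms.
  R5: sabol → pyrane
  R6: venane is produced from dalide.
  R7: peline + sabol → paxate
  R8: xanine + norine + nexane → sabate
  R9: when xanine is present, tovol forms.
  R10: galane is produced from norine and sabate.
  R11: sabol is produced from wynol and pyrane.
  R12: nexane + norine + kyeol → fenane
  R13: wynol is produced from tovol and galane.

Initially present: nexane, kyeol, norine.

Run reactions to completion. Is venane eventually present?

venane would need dalide (R6), but dalide never forms.

No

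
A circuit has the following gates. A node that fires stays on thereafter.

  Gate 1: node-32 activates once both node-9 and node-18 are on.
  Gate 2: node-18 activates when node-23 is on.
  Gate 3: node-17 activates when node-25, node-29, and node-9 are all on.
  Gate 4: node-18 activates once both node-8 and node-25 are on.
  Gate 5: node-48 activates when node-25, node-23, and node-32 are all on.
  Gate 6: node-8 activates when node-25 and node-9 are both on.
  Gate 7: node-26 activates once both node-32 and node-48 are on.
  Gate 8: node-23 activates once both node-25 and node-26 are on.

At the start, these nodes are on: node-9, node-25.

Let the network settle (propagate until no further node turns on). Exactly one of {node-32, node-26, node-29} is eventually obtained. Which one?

node-32

node-25 and node-9 are on, so node-8 activates (Gate 6).
Gate 4: node-8 and node-25 on → node-18 on.
Gate 1: node-9 and node-18 on → node-32 on.
No rule produces node-29, and it is not given. node-26 would need node-32 and node-48 (Gate 7), but node-48 never turns on.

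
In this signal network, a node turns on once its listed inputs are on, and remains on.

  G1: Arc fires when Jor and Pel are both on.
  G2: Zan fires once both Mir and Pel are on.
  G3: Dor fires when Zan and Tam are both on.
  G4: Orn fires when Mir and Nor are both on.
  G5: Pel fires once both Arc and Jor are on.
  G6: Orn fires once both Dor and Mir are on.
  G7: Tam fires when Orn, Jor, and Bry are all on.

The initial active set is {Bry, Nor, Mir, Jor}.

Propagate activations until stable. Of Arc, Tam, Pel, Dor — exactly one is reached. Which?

Mir and Nor are on, so Orn fires (G4).
G7: Orn, Jor, and Bry on → Tam on.
Pel would need Arc and Jor (G5), but Arc never turns on. Dor would need Zan and Tam (G3), but Zan never turns on. Arc would need Jor and Pel (G1), but Pel never turns on.

Tam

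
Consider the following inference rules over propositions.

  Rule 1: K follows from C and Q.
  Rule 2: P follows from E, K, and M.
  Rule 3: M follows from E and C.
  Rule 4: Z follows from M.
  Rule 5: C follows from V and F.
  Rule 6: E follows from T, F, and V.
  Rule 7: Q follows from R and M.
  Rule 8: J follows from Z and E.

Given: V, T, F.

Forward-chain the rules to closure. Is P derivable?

No

P would need E, K, and M (Rule 2), but K is never established.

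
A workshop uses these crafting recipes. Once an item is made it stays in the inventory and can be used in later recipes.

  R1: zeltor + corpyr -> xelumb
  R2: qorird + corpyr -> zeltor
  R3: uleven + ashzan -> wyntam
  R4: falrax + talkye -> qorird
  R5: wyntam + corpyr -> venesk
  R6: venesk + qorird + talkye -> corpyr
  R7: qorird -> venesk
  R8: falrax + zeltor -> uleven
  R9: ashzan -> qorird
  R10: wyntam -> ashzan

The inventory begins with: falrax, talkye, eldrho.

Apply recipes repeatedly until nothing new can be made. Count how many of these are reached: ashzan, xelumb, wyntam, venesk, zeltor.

3

Using R4, falrax and talkye make qorird.
Using R7, qorird makes venesk.
venesk + qorird + talkye -> corpyr (R6).
qorird + corpyr -> zeltor (R2).
zeltor + corpyr -> xelumb (R1).
ashzan would need wyntam (R10), but wyntam is never obtained.
xelumb: reached.
wyntam would need uleven and ashzan (R3), but ashzan is never obtained.
venesk: reached.
zeltor: reached.
Reached: xelumb, venesk, and zeltor — 3 of the 5.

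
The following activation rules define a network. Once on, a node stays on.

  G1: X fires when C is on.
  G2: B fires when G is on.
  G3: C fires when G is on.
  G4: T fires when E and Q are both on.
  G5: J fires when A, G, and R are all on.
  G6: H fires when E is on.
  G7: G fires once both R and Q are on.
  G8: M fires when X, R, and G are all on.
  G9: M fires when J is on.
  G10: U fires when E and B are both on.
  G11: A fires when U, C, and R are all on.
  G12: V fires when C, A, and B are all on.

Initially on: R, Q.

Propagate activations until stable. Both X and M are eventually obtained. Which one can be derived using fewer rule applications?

X

X: G7: R and Q on → G on. G is on, so C fires (G3). G1: C on → X on. [3 rule applications]
M: R and Q are on, so G fires (G7). G is on, so C fires (G3). G1: C on → X on. X, R, and G are on, so M fires (G8). [4 rule applications]
X needs fewer.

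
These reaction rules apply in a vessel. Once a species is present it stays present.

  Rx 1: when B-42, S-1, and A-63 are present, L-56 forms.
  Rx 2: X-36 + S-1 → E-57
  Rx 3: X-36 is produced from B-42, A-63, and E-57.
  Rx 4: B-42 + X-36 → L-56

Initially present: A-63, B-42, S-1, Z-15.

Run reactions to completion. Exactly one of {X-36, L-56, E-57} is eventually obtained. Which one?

L-56

B-42, S-1, and A-63 present → L-56 forms (Rx 1).
E-57 would need X-36 and S-1 (Rx 2), but X-36 never forms. X-36 would need B-42, A-63, and E-57 (Rx 3), but E-57 never forms.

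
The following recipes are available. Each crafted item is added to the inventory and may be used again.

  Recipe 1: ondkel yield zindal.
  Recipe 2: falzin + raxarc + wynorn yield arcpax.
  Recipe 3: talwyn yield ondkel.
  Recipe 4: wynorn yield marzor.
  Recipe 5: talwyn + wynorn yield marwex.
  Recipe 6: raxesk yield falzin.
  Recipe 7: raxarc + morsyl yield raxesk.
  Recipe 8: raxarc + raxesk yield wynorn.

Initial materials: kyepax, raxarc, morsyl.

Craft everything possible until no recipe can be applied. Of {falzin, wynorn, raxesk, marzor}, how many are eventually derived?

raxarc + morsyl → raxesk (Recipe 7).
raxarc + raxesk → wynorn (Recipe 8).
raxesk → falzin (Recipe 6).
wynorn → marzor (Recipe 4).
falzin: reached.
wynorn: reached.
raxesk: reached.
marzor: reached.
All 4 are reached.

4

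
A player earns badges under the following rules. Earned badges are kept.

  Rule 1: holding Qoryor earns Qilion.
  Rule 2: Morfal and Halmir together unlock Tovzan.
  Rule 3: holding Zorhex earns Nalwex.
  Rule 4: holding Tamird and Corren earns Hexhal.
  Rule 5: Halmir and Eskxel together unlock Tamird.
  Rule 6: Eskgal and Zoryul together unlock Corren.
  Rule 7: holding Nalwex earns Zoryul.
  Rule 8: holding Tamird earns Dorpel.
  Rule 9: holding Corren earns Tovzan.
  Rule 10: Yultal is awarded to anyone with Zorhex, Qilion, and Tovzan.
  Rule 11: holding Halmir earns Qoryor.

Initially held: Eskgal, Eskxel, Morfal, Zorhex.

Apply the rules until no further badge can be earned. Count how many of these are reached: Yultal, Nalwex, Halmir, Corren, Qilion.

2

With Zorhex, Nalwex is earned (Rule 3).
With Nalwex, Zoryul is earned (Rule 7).
With Eskgal and Zoryul, Corren is earned (Rule 6).
Yultal would need Zorhex, Qilion, and Tovzan (Rule 10), but Qilion is never earned.
Nalwex: reached.
No rule produces Halmir, and it is not given.
Corren: reached.
Qilion would need Qoryor (Rule 1), but Qoryor is never earned.
Reached: Nalwex and Corren — 2 of the 5.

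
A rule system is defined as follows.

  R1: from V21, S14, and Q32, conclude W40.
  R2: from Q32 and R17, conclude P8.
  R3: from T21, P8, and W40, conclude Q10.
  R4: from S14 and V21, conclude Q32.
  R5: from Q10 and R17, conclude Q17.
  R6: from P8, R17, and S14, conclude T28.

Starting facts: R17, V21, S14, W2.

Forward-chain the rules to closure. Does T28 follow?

From S14 and V21, R4 gives Q32.
From Q32 and R17, R2 gives P8.
P8, R17, and S14 hold, so T28 follows (R6).

Yes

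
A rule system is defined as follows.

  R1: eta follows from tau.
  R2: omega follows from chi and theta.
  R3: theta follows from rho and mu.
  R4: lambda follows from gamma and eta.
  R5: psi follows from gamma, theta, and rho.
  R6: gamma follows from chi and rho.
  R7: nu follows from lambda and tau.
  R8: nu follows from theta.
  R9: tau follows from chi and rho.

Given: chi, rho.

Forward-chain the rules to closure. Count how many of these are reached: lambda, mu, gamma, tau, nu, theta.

From chi and rho, R6 gives gamma.
chi and rho hold, so tau follows (R9).
From tau, R1 gives eta.
From gamma and eta, R4 gives lambda.
From lambda and tau, R7 gives nu.
lambda: reached.
No rule produces mu, and it is not given.
gamma: reached.
tau: reached.
nu: reached.
theta would need rho and mu (R3), but mu is never established.
Reached: lambda, gamma, tau, and nu — 4 of the 6.

4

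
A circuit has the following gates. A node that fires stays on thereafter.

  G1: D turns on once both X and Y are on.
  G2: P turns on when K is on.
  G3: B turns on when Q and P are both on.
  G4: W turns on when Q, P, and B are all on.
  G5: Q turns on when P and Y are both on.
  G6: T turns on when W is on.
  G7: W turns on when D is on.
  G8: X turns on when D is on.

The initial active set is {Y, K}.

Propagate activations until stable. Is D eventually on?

D would need X and Y (G1), but X never turns on.

No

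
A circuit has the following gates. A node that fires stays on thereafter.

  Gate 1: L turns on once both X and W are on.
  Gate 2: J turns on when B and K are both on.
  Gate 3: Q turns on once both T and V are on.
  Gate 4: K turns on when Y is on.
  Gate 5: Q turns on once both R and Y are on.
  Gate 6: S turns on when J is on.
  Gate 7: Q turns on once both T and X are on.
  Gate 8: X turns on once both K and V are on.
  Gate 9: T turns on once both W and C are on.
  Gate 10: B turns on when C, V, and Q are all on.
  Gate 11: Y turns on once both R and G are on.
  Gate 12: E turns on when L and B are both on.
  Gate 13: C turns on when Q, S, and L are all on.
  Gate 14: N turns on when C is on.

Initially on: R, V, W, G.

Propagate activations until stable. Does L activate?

Gate 11: R and G on → Y on.
Y is on, so K turns on (Gate 4).
K and V are on, so X turns on (Gate 8).
Gate 1: X and W on → L on.

Yes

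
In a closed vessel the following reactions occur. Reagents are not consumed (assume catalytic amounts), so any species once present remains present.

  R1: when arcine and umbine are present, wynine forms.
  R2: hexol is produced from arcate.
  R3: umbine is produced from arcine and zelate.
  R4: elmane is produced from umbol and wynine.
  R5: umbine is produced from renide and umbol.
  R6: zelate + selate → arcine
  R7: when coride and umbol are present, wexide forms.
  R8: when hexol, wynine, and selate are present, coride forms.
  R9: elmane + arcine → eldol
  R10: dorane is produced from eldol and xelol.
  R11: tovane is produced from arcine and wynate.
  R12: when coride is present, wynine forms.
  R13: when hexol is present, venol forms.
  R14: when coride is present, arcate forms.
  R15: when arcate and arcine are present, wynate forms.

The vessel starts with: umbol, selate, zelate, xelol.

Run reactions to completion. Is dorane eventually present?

zelate and selate present → arcine forms (R6).
arcine and zelate present → umbine forms (R3).
arcine and umbine present → wynine forms (R1).
umbol and wynine present → elmane forms (R4).
elmane and arcine present → eldol forms (R9).
eldol and xelol present → dorane forms (R10).

Yes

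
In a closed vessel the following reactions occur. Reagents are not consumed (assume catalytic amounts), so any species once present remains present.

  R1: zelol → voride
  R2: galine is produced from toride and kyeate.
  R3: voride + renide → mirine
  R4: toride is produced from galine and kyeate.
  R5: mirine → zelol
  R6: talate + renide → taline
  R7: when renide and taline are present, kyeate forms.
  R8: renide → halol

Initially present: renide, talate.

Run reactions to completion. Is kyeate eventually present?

Yes

talate and renide present → taline forms (R6).
renide and taline present → kyeate forms (R7).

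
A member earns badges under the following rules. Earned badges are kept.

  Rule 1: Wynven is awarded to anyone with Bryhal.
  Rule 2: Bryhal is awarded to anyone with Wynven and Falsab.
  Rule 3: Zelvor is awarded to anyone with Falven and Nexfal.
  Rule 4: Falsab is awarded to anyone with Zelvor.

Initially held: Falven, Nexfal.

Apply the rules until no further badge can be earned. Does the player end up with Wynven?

No

Wynven would need Bryhal (Rule 1), but Bryhal is never earned.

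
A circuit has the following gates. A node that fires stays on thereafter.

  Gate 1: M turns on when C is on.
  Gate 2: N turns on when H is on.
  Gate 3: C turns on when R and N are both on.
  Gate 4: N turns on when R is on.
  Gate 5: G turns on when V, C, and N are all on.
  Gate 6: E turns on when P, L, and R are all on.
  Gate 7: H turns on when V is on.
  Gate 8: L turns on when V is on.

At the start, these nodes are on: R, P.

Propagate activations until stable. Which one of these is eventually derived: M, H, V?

Gate 4: R on → N on.
Gate 3: R and N on → C on.
C is on, so M turns on (Gate 1).
No rule produces V, and it is not given. H would need V (Gate 7), but V never turns on.

M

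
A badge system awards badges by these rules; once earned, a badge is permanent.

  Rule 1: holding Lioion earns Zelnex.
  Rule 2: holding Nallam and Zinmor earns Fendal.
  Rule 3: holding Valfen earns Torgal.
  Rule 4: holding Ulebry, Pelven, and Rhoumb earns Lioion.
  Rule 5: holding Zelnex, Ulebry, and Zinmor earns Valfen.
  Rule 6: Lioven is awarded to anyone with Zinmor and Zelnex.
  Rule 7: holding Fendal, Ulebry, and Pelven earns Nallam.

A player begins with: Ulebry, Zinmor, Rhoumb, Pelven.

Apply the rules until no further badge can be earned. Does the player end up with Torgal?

With Ulebry, Pelven, and Rhoumb, Lioion is earned (Rule 4).
With Lioion, Zelnex is earned (Rule 1).
With Zelnex, Ulebry, and Zinmor, Valfen is earned (Rule 5).
With Valfen, Torgal is earned (Rule 3).

Yes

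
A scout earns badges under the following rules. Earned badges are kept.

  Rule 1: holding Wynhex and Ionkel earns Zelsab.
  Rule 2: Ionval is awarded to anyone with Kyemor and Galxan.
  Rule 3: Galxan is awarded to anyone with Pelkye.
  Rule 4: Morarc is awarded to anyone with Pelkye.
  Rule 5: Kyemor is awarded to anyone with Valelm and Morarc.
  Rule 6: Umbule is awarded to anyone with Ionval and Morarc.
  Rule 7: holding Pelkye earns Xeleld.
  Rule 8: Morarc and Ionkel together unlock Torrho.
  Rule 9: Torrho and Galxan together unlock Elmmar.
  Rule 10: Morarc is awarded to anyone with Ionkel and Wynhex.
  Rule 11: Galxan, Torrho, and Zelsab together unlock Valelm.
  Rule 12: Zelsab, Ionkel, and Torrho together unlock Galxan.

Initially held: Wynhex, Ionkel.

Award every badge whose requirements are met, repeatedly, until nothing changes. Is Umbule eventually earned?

With Ionkel and Wynhex, Morarc is earned (Rule 10).
With Wynhex and Ionkel, Zelsab is earned (Rule 1).
With Morarc and Ionkel, Torrho is earned (Rule 8).
With Zelsab, Ionkel, and Torrho, Galxan is earned (Rule 12).
With Galxan, Torrho, and Zelsab, Valelm is earned (Rule 11).
With Valelm and Morarc, Kyemor is earned (Rule 5).
With Kyemor and Galxan, Ionval is earned (Rule 2).
With Ionval and Morarc, Umbule is earned (Rule 6).

Yes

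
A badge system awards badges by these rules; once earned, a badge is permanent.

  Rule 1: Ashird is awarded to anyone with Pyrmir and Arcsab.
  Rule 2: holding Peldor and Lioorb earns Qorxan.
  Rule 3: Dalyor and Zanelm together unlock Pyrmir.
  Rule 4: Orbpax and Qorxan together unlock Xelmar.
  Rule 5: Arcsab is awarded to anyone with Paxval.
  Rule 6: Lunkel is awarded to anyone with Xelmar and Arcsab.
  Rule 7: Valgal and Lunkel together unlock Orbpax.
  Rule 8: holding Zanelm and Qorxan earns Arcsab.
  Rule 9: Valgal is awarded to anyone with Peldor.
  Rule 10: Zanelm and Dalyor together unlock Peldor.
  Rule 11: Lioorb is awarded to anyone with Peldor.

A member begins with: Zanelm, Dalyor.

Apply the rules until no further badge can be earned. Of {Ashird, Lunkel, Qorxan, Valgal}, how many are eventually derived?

With Dalyor and Zanelm, Pyrmir is earned (Rule 3).
With Zanelm and Dalyor, Peldor is earned (Rule 10).
With Peldor, Valgal is earned (Rule 9).
With Peldor, Lioorb is earned (Rule 11).
With Peldor and Lioorb, Qorxan is earned (Rule 2).
With Zanelm and Qorxan, Arcsab is earned (Rule 8).
With Pyrmir and Arcsab, Ashird is earned (Rule 1).
Ashird: reached.
Lunkel would need Xelmar and Arcsab (Rule 6), but Xelmar is never earned.
Qorxan: reached.
Valgal: reached.
Reached: Ashird, Qorxan, and Valgal — 3 of the 4.

3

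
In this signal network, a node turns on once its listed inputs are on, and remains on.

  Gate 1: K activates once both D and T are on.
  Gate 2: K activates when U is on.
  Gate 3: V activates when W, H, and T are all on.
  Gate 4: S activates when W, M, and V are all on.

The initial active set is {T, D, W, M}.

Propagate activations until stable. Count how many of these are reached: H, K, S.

1

D and T are on, so K activates (Gate 1).
No rule produces H, and it is not given.
K: reached.
S would need W, M, and V (Gate 4), but V never turns on.
Reached: K — 1 of the 3.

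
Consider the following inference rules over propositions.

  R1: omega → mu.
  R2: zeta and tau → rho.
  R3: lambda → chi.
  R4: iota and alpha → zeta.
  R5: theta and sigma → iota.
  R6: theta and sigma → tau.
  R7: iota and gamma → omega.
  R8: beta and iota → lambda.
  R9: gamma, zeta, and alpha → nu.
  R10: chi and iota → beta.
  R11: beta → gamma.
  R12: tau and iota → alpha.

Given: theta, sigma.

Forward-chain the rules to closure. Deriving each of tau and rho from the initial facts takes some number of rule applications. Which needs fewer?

tau

tau: From theta and sigma, R6 gives tau. [1 rule application]
rho: theta and sigma hold, so iota follows (R5). From theta and sigma, R6 gives tau. tau and iota hold, so alpha follows (R12). iota and alpha hold, so zeta follows (R4). zeta and tau hold, so rho follows (R2). [5 rule applications]
tau needs fewer.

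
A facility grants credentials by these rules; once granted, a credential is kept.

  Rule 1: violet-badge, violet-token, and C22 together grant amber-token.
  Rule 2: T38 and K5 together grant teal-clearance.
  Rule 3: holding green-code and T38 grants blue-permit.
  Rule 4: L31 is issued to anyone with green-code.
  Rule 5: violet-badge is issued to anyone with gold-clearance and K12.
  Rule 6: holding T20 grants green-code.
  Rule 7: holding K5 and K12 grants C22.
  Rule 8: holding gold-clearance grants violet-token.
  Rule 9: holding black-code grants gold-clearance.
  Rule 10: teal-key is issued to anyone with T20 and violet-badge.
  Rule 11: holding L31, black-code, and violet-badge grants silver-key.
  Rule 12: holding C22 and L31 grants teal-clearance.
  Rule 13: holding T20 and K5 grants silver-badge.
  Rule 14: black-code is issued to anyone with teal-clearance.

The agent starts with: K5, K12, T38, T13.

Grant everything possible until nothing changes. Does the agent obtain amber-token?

Holding K5 and K12 grants C22 (Rule 7).
Holding T38 and K5 grants teal-clearance (Rule 2).
Holding teal-clearance grants black-code (Rule 14).
Holding black-code grants gold-clearance (Rule 9).
Holding gold-clearance and K12 grants violet-badge (Rule 5).
Holding gold-clearance grants violet-token (Rule 8).
Holding violet-badge, violet-token, and C22 grants amber-token (Rule 1).

Yes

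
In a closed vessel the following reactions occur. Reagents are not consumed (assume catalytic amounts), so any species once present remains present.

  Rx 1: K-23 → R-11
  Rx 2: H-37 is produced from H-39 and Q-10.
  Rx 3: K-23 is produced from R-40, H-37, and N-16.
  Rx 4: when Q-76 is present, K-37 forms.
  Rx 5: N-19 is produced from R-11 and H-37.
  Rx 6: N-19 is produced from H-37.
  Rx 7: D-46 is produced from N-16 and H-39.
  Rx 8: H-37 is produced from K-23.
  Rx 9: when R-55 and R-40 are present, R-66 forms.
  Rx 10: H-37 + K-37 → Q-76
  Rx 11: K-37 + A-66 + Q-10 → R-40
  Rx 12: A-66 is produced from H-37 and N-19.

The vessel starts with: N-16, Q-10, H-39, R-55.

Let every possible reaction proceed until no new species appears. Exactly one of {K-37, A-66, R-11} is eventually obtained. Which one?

A-66

H-39 and Q-10 present → H-37 forms (Rx 2).
H-37 present → N-19 forms (Rx 6).
H-37 and N-19 present → A-66 forms (Rx 12).
R-11 would need K-23 (Rx 1), but K-23 never forms. K-37 would need Q-76 (Rx 4), but Q-76 never forms.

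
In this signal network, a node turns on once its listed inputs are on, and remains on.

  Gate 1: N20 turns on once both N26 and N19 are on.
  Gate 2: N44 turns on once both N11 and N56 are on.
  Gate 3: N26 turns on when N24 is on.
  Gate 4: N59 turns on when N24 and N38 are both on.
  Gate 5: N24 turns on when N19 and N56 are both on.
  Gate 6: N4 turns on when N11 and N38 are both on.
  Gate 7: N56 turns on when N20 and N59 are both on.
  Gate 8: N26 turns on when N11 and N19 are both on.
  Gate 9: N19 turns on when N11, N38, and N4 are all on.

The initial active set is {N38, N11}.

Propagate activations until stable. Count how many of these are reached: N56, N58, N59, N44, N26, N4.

N11 and N38 are on, so N4 turns on (Gate 6).
Gate 9: N11, N38, and N4 on → N19 on.
N11 and N19 are on, so N26 turns on (Gate 8).
N56 would need N20 and N59 (Gate 7), but N59 never turns on.
No rule produces N58, and it is not given.
N59 would need N24 and N38 (Gate 4), but N24 never turns on.
N44 would need N11 and N56 (Gate 2), but N56 never turns on.
N26: reached.
N4: reached.
Reached: N26 and N4 — 2 of the 6.

2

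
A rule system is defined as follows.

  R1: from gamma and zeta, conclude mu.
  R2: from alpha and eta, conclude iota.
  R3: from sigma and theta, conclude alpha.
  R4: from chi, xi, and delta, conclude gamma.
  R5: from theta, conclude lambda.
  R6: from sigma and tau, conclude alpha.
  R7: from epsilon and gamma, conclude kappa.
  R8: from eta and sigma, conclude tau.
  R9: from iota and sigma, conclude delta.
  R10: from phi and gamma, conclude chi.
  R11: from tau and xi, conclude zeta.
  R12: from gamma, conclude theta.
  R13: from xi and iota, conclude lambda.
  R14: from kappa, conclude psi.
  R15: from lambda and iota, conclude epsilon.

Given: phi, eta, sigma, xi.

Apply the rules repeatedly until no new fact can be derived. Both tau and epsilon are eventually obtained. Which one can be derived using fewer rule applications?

tau: eta and sigma hold, so tau follows (R8). [1 rule application]
epsilon: From eta and sigma, R8 gives tau. From sigma and tau, R6 gives alpha. alpha and eta hold, so iota follows (R2). xi and iota hold, so lambda follows (R13). From lambda and iota, R15 gives epsilon. [5 rule applications]
tau needs fewer.

tau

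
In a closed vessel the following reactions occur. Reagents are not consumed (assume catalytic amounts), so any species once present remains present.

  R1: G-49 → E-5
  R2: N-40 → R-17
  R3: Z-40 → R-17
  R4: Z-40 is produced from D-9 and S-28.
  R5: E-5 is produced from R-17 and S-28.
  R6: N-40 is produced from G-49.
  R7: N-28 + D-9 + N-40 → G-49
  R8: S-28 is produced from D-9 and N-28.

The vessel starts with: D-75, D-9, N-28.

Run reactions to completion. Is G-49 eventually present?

No

G-49 would need N-28, D-9, and N-40 (R7), but N-40 never forms.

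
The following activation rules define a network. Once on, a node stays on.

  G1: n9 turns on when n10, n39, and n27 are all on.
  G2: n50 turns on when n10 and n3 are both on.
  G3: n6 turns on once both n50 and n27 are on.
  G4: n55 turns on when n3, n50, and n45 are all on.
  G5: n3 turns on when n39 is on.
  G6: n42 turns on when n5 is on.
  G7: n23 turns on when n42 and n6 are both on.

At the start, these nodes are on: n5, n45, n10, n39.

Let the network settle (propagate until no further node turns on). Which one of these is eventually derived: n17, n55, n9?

n55

n39 is on, so n3 turns on (G5).
G2: n10 and n3 on → n50 on.
G4: n3, n50, and n45 on → n55 on.
No rule produces n17, and it is not given. n9 would need n10, n39, and n27 (G1), but n27 never turns on.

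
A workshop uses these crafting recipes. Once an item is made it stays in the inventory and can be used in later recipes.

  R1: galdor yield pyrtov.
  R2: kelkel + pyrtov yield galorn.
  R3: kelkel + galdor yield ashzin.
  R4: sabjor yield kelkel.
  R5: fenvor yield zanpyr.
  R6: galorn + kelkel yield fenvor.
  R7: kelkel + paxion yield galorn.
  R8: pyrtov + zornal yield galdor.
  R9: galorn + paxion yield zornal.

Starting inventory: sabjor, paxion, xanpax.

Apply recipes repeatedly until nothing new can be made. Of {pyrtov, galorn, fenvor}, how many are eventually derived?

2

Using R4, sabjor makes kelkel.
kelkel + paxion → galorn (R7).
Using R6, galorn and kelkel make fenvor.
pyrtov would need galdor (R1), but galdor is never obtained.
galorn: reached.
fenvor: reached.
Reached: galorn and fenvor — 2 of the 3.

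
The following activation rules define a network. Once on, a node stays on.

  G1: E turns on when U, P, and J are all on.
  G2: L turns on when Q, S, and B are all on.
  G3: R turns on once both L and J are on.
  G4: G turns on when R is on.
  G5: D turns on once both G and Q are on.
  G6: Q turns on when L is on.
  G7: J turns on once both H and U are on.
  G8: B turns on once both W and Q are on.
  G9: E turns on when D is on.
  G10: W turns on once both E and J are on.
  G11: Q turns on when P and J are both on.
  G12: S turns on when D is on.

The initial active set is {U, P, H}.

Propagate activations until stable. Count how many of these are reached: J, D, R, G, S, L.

H and U are on, so J turns on (G7).
J: reached.
D would need G and Q (G5), but G never turns on.
R would need L and J (G3), but L never turns on.
G would need R (G4), but R never turns on.
S would need D (G12), but D never turns on.
L would need Q, S, and B (G2), but S never turns on.
Reached: J — 1 of the 6.

1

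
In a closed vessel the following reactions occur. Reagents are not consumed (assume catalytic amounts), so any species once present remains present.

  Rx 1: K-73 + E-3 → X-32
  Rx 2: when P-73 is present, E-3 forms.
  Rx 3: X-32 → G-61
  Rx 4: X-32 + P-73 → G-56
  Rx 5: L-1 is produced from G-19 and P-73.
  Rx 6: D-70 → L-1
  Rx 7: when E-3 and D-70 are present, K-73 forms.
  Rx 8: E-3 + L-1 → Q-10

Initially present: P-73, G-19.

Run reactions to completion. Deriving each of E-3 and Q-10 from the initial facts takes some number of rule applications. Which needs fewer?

E-3: P-73 present → E-3 forms (Rx 2). [1 rule application]
Q-10: G-19 and P-73 present → L-1 forms (Rx 5). P-73 present → E-3 forms (Rx 2). E-3 and L-1 present → Q-10 forms (Rx 8). [3 rule applications]
E-3 needs fewer.

E-3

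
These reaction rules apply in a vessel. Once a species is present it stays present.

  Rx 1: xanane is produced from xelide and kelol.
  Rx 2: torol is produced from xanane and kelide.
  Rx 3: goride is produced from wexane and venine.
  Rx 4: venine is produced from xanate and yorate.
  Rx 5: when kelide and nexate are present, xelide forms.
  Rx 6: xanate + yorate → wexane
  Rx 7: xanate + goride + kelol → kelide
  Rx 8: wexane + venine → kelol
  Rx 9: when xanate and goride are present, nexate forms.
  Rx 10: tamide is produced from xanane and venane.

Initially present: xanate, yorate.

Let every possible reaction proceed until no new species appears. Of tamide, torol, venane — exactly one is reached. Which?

xanate and yorate present → venine forms (Rx 4).
xanate and yorate present → wexane forms (Rx 6).
wexane and venine present → goride forms (Rx 3).
wexane and venine present → kelol forms (Rx 8).
xanate and goride present → nexate forms (Rx 9).
xanate, goride, and kelol present → kelide forms (Rx 7).
kelide and nexate present → xelide forms (Rx 5).
xelide and kelol present → xanane forms (Rx 1).
xanane and kelide present → torol forms (Rx 2).
No rule produces venane, and it is not given. tamide would need xanane and venane (Rx 10), but venane never forms.

torol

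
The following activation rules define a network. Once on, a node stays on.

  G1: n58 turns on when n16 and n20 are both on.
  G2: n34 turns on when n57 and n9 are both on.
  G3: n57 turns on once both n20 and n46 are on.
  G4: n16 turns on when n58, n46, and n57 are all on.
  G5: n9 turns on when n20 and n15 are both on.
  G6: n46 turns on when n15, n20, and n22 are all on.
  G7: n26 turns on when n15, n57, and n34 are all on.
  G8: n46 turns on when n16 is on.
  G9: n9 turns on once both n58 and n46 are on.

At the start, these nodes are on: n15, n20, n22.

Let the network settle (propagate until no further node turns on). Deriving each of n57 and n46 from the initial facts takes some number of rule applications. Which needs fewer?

n46: n15, n20, and n22 are on, so n46 turns on (G6). [1 rule application]
n57: n15, n20, and n22 are on, so n46 turns on (G6). G3: n20 and n46 on → n57 on. [2 rule applications]
n46 needs fewer.

n46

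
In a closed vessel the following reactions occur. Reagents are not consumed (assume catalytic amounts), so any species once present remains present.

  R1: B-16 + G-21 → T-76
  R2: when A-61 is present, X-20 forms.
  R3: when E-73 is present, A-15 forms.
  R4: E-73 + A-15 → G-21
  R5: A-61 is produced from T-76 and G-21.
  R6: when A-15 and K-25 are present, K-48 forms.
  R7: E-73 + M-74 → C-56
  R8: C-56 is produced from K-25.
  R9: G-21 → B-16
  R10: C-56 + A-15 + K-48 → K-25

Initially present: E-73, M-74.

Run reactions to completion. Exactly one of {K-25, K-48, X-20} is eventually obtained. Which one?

X-20

E-73 present → A-15 forms (R3).
E-73 and A-15 present → G-21 forms (R4).
G-21 present → B-16 forms (R9).
B-16 and G-21 present → T-76 forms (R1).
T-76 and G-21 present → A-61 forms (R5).
A-61 present → X-20 forms (R2).
K-25 would need C-56, A-15, and K-48 (R10), but K-48 never forms. K-48 would need A-15 and K-25 (R6), but K-25 never forms.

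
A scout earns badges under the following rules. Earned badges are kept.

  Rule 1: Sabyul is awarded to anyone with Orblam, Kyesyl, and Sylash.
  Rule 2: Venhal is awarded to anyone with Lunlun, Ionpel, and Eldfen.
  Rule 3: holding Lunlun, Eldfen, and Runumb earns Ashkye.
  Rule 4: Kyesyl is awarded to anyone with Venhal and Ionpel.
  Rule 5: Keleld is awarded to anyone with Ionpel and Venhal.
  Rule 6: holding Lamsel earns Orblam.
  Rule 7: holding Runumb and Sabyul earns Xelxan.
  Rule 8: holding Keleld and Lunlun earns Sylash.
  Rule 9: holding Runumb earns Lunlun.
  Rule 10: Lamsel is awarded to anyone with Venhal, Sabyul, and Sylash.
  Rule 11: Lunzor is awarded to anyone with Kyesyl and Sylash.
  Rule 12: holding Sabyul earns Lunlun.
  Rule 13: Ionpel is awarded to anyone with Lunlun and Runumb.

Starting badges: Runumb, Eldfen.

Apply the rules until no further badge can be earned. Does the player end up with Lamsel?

No

Lamsel would need Venhal, Sabyul, and Sylash (Rule 10), but Sabyul is never earned.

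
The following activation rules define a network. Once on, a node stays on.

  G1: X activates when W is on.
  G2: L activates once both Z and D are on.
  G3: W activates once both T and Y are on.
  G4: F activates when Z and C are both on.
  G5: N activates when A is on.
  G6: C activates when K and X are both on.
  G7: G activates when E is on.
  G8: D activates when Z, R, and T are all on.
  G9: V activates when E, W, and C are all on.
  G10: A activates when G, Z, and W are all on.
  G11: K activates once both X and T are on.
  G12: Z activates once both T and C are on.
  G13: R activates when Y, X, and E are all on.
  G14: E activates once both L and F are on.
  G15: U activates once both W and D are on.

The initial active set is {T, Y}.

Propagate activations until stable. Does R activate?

R would need Y, X, and E (G13), but E never turns on.

No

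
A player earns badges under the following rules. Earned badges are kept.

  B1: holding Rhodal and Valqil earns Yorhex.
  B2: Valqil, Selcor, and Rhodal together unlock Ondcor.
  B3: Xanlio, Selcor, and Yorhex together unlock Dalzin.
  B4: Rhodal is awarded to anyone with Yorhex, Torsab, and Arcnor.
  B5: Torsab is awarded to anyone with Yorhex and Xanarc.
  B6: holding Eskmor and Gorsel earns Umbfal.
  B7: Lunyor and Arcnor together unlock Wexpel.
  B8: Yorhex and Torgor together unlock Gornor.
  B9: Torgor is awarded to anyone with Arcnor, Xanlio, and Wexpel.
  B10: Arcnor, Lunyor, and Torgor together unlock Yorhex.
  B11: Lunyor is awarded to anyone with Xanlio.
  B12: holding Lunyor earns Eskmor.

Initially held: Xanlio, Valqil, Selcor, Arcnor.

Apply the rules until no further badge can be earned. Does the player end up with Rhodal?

No

Rhodal would need Yorhex, Torsab, and Arcnor (B4), but Torsab is never earned.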